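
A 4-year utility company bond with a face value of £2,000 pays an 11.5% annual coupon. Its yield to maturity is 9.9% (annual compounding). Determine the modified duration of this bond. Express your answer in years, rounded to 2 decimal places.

Periodic yield y = 0.099. First find Macaulay duration:
  t   CF        PV=CF/(1+0.099)^t    t·PV
  1       230.00       209.2812       209.2812
  2       230.00       190.4287       380.8574
  3       230.00       173.2745       519.8236
  4     2,230.00     1,528.6712     6,114.6849
  Σ                  2,101.6557     7,224.6472
P = 2,101.6557; Macaulay duration = 7,224.6472 / 2,101.6557 = 3.43760 years.
Modified duration = D_Mac / (1 + y) = 3.43760 / 1.099 = 3.12793 years.

3.13 years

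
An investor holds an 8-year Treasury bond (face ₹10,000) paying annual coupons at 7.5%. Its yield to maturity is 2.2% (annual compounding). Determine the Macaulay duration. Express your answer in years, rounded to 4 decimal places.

Periodic yield y = 0.022. Discount each cash flow and weight by its year:
  t   CF        PV=CF/(1+0.022)^t    t·PV
  1       750.00       733.8552       733.8552
  2       750.00       718.0579     1,436.1158
  3       750.00       702.6007     2,107.8021
  4       750.00       687.4762     2,749.9049
  5       750.00       672.6773     3,363.3866
  6       750.00       658.1970     3,949.1819
  7       750.00       644.0284     4,508.1985
  8    10,750.00     9,032.3612    72,258.8898
  Σ                 13,849.2539    91,107.3348
Price P = Σ PV = 13,849.2539.
Macaulay duration = Σ(t·PV) / P = 91,107.3348 / 13,849.2539 = 6.57850 years.

6.5785 years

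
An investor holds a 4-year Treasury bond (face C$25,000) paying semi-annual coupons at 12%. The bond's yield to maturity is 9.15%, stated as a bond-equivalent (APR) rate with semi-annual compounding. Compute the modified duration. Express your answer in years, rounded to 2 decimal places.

3.18 years

Periodic yield y = 0.04575. First find Macaulay duration:
  t   CF        PV=CF/(1+0.04575)^t    t·PV
  1     1,500.00     1,434.3772     1,434.3772
  2     1,500.00     1,371.6254     2,743.2508
  3     1,500.00     1,311.6188     3,934.8565
  4     1,500.00     1,254.2375     5,016.9498
  5     1,500.00     1,199.3664     5,996.8322
  6     1,500.00     1,146.8960     6,881.3757
  7     1,500.00     1,096.7210     7,677.0468
  8    26,500.00    18,527.7588   148,222.0703
  Σ                 27,342.6010   181,906.7592
P = 27,342.6010; Macaulay duration = 181,906.7592 / 27,342.6010 = 6.65287 half-year periods = 3.32643 years.
Modified duration = D_Mac / (1 + y) = 3.32643 / 1.04575 = 3.18091 years.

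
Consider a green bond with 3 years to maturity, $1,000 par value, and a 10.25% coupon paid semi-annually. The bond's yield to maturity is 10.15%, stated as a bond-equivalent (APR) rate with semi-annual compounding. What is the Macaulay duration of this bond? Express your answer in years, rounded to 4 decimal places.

2.6578 years

Periodic yield y = 0.05075. Discount each cash flow and weight by its period:
  t   CF        PV=CF/(1+0.05075)^t    t·PV
  1        51.25        48.7747        48.7747
  2        51.25        46.4189        92.8378
  3        51.25        44.1769       132.5308
  4        51.25        42.0432       168.1730
  5        51.25        40.0126       200.0630
  6     1,051.25       781.1054     4,686.6321
  Σ                  1,002.5318     5,329.0116
Price P = Σ PV = 1,002.5318.
Macaulay duration = Σ(t·PV) / P = 5,329.0116 / 1,002.5318 = 5.31555 half-year periods.
In years: 5.31555 / 2 = 2.65778 years.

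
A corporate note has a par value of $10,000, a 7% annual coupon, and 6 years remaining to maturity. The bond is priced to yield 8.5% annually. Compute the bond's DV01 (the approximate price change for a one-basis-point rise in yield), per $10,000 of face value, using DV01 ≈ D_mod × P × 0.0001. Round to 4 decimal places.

Periodic yield y = 0.085.
  t   CF        PV=CF/(1+0.085)^t    t·PV
  1       700.00       645.1613       645.1613
  2       700.00       594.6187     1,189.2374
  3       700.00       548.0357     1,644.1070
  4       700.00       505.1020     2,020.4080
  5       700.00       465.5318     2,327.6590
  6    10,700.00     6,558.5125    39,351.0748
  Σ                  9,316.9619    47,177.6475
P = 9,316.9619; D_Mac = 5.06363 yrs; D_mod = 4.66694 yrs.
DV01 ≈ 4.66694 × 9,316.9619 × 0.0001 = 4.348170.

$4.3482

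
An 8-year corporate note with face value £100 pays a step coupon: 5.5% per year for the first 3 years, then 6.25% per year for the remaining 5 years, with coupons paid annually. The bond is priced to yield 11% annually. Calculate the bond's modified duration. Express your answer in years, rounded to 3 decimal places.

Periodic yield y = 0.11. First find Macaulay duration:
  t   CF        PV=CF/(1+0.11)^t    t·PV
  1         5.50         4.9550         4.9550
  2         5.50         4.4639         8.9278
  3         5.50         4.0216        12.0647
  4         6.25         4.1171        16.4683
  5         6.25         3.7091        18.5454
  6         6.25         3.3415        20.0490
  7         6.25         3.0104        21.0726
  8       106.25        46.1047       368.8375
  Σ                     73.7231       470.9202
P = 73.7231; Macaulay duration = 470.9202 / 73.7231 = 6.38769 years.
Modified duration = D_Mac / (1 + y) = 6.38769 / 1.11 = 5.75467 years.

5.755 years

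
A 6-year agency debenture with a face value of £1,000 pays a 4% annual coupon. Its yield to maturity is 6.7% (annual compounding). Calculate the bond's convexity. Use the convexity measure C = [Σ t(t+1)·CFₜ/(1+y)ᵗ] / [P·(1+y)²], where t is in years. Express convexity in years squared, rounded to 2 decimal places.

With y = 0.067:
  t   CF        PV=CF/(1+0.067)^t    t·PV        t(t+1)·PV
  1        40.00        37.4883        37.4883          74.9766
  2        40.00        35.1343        70.2686         210.8057
  3        40.00        32.9281        98.7843         395.1373
  4        40.00        30.8605       123.4418         617.2091
  5        40.00        28.9226       144.6132         867.6791
  6     1,040.00       704.7690     4,228.6143      29,600.3000
  Σ                    870.1028     4,703.2105      31,766.1078
P = 870.1028.
Convexity = Σ t(t+1)·PV / [P·(1+y)²] = 31,766.1078 / (870.1028 × 1.138489) = 32.06746.

32.07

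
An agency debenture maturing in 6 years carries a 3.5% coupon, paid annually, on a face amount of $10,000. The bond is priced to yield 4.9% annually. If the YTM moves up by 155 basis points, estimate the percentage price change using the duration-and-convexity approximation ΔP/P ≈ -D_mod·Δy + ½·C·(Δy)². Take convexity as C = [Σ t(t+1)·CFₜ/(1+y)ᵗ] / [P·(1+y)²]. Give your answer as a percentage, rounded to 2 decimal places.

-7.71%

With y = 0.049:
  t   CF        PV=CF/(1+0.049)^t    t·PV        t(t+1)·PV
  1       350.00       333.6511       333.6511         667.3022
  2       350.00       318.0659       636.1317       1,908.3952
  3       350.00       303.2086       909.6259       3,638.5037
  4       350.00       289.0454     1,156.1817       5,780.9084
  5       350.00       275.5438     1,377.7189       8,266.3132
  6    10,350.00     7,767.6102    46,605.6609     326,239.6264
  Σ                  9,287.1250    51,018.9702     346,501.0491
P = 9,287.1250; D_Mac = 5.49352 yrs; D_mod = 5.23691 yrs; C = 33.90567.
Duration effect: -5.23691 × (+0.0155) = -0.081172
Convexity effect: 0.5 × 33.90567 × (0.0155)² = +0.0040729
ΔP/P ≈ -0.081172 + 0.0040729 = -0.077099 = -7.7099%.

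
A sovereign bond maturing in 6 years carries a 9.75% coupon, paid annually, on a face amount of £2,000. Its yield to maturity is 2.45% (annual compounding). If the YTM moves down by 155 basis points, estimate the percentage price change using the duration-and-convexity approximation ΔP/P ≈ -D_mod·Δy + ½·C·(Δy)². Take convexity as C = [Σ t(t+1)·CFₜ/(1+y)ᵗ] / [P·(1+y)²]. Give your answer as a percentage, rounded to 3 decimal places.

+7.962%

With y = 0.0245:
  t   CF        PV=CF/(1+0.0245)^t    t·PV        t(t+1)·PV
  1       195.00       190.3367       190.3367         380.6735
  2       195.00       185.7850       371.5700       1,114.7101
  3       195.00       181.3421       544.0264       2,176.1056
  4       195.00       177.0055       708.0220       3,540.1100
  5       195.00       172.7726       863.8629       5,183.1772
  6     2,195.00     1,898.2908    11,389.7449      79,728.2146
  Σ                  2,805.5328    14,067.5630      92,122.9909
P = 2,805.5328; D_Mac = 5.01422 yrs; D_mod = 4.89431 yrs; C = 31.28447.
Duration effect: -4.89431 × (-0.0155) = +0.075862
Convexity effect: 0.5 × 31.28447 × (-0.0155)² = +0.0037580
ΔP/P ≈ +0.075862 + 0.0037580 = +0.079620 = +7.9620%.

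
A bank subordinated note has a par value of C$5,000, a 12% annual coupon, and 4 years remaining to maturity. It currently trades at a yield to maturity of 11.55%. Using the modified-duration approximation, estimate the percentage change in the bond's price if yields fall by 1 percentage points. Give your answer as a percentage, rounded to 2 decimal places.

Periodic yield y = 0.1155. Modified duration first:
  t   CF        PV=CF/(1+0.1155)^t    t·PV
  1       600.00       537.8754       537.8754
  2       600.00       482.1832       964.3665
  3       600.00       432.2575     1,296.7725
  4     5,600.00     3,616.6770    14,466.7081
  Σ                  5,068.9931    17,265.7225
P = 5,068.9931; D_Mac = 3.40614 yrs; D_mod = 3.40614/(1+0.1155) = 3.05347 yrs.
ΔP/P ≈ -D_mod · Δy = -3.05347 × (-0.01) = +0.030535 = +3.0535%.

+3.05%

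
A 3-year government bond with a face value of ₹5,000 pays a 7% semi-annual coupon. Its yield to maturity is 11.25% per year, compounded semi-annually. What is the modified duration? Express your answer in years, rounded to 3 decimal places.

Periodic yield y = 0.05625. First find Macaulay duration:
  t   CF        PV=CF/(1+0.05625)^t    t·PV
  1       175.00       165.6805       165.6805
  2       175.00       156.8573       313.7145
  3       175.00       148.5039       445.5117
  4       175.00       140.5954       562.3817
  5       175.00       133.1081       665.5404
  6     5,175.00     3,726.5763    22,359.4580
  Σ                  4,471.3215    24,512.2868
P = 4,471.3215; Macaulay duration = 24,512.2868 / 4,471.3215 = 5.48211 half-year periods = 2.74106 years.
Modified duration = D_Mac / (1 + y) = 2.74106 / 1.05625 = 2.59508 years.

2.595 years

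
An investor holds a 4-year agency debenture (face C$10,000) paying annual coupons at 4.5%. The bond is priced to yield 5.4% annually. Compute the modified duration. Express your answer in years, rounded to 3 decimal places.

Periodic yield y = 0.054. First find Macaulay duration:
  t   CF        PV=CF/(1+0.054)^t    t·PV
  1       450.00       426.9450       426.9450
  2       450.00       405.0711       810.1423
  3       450.00       384.3180     1,152.9539
  4    10,450.00     8,467.4735    33,869.8941
  Σ                  9,683.8076    36,259.9352
P = 9,683.8076; Macaulay duration = 36,259.9352 / 9,683.8076 = 3.74439 years.
Modified duration = D_Mac / (1 + y) = 3.74439 / 1.054 = 3.55255 years.

3.553 years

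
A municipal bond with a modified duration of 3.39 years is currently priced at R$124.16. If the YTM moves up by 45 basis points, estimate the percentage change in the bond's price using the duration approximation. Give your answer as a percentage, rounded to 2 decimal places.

-1.53%

Duration approximation: ΔP/P ≈ -D_mod · Δy = -3.39 × (+0.0045) = -0.015255.
As a percentage: -1.5255%.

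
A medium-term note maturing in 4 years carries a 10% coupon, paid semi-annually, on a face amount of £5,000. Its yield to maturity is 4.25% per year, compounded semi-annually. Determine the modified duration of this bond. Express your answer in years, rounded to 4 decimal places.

Periodic yield y = 0.02125. First find Macaulay duration:
  t   CF        PV=CF/(1+0.02125)^t    t·PV
  1       250.00       244.7980       244.7980
  2       250.00       239.7043       479.4086
  3       250.00       234.7166       704.1498
  4       250.00       229.8327       919.3306
  5       250.00       225.0503     1,125.2517
  6       250.00       220.3675     1,322.2051
  7       250.00       215.7822     1,510.4751
  8     5,250.00     4,437.1361    35,497.0886
  Σ                  6,047.3877    41,802.7075
P = 6,047.3877; Macaulay duration = 41,802.7075 / 6,047.3877 = 6.91252 half-year periods = 3.45626 years.
Modified duration = D_Mac / (1 + y) = 3.45626 / 1.02125 = 3.38434 years.

3.3843 years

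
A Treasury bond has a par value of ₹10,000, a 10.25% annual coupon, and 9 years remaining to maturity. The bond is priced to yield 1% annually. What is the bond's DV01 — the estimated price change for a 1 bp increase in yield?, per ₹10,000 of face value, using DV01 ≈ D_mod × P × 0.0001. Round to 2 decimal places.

₹12.44

Periodic yield y = 0.01.
  t   CF        PV=CF/(1+0.01)^t    t·PV
  1     1,025.00     1,014.8515     1,014.8515
  2     1,025.00     1,004.8035     2,009.6069
  3     1,025.00       994.8549     2,984.5647
  4     1,025.00       985.0049     3,940.0194
  5     1,025.00       975.2523     4,876.2616
  6     1,025.00       965.5964     5,793.5782
  7     1,025.00       956.0360     6,692.2520
  8     1,025.00       946.5703     7,572.5624
  9    11,025.00    10,080.5966    90,725.3691
  Σ                 17,923.5663   125,609.0659
P = 17,923.5663; D_Mac = 7.00804 yrs; D_mod = 6.93865 yrs.
DV01 ≈ 6.93865 × 17,923.5663 × 0.0001 = 12.436541.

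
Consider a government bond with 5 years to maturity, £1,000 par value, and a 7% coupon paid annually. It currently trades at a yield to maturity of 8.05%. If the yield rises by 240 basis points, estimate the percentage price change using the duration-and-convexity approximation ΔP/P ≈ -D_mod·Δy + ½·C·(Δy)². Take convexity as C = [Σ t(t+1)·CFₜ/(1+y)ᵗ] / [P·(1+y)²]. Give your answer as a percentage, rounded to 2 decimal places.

-9.09%

With y = 0.0805:
  t   CF        PV=CF/(1+0.0805)^t    t·PV        t(t+1)·PV
  1        70.00        64.7848        64.7848         129.5696
  2        70.00        59.9582       119.9164         359.7491
  3        70.00        55.4912       166.4735         665.8938
  4        70.00        51.3569       205.4277       1,027.1384
  5     1,070.00       726.5407     3,632.7033      21,796.2197
  Σ                    958.1317     4,189.3056      23,978.5706
P = 958.1317; D_Mac = 4.37237 yrs; D_mod = 4.04662 yrs; C = 21.43624.
Duration effect: -4.04662 × (+0.024) = -0.097119
Convexity effect: 0.5 × 21.43624 × (0.024)² = +0.0061736
ΔP/P ≈ -0.097119 + 0.0061736 = -0.090945 = -9.0945%.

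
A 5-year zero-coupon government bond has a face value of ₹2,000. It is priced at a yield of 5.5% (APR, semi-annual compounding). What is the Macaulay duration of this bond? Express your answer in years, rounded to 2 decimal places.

A zero-coupon bond has a single cash flow at maturity, so its Macaulay duration equals its maturity: 5 years.
(Equivalently: 10 semi-annual periods ÷ 2 = 5 years.)

5.00 years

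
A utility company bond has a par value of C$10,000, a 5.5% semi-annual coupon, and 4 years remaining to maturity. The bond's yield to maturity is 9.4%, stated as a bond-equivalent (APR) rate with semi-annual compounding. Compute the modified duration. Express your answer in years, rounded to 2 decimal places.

Periodic yield y = 0.047. First find Macaulay duration:
  t   CF        PV=CF/(1+0.047)^t    t·PV
  1       275.00       262.6552       262.6552
  2       275.00       250.8646       501.7291
  3       275.00       239.6032       718.8097
  4       275.00       228.8474       915.3896
  5       275.00       218.5744     1,092.8720
  6       275.00       208.7626     1,252.5753
  7       275.00       199.3912     1,395.7382
  8    10,275.00     7,115.5484    56,924.3872
  Σ                  8,724.2469    63,064.1563
P = 8,724.2469; Macaulay duration = 63,064.1563 / 8,724.2469 = 7.22861 half-year periods = 3.61430 years.
Modified duration = D_Mac / (1 + y) = 3.61430 / 1.047 = 3.45206 years.

3.45 years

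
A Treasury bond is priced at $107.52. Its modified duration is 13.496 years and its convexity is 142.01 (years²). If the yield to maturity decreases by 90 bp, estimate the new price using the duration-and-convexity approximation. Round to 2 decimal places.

$121.20

Duration effect: -D_mod·Δy = -13.496 × (-0.009) = +0.121464
Convexity effect: ½·C·(Δy)² = 0.5 × 142.01 × (-0.009)² = +0.005751405
ΔP/P ≈ +0.121464 + 0.005751405 = +0.127215405
New price ≈ 107.52 × (1 + 0.127215405) = 121.1982003456.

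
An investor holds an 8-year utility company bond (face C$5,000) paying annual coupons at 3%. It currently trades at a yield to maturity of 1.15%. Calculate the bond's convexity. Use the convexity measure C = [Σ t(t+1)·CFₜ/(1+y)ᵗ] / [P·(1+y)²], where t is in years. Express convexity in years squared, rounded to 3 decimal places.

With y = 0.0115:
  t   CF        PV=CF/(1+0.0115)^t    t·PV        t(t+1)·PV
  1       150.00       148.2946       148.2946         296.5892
  2       150.00       146.6086       293.2172         879.6517
  3       150.00       144.9418       434.8253       1,739.3014
  4       150.00       143.2939       573.1756       2,865.8781
  5       150.00       141.6648       708.3238       4,249.9427
  6       150.00       140.0541       840.3248       5,882.2737
  7       150.00       138.4618       969.2328       7,753.8622
  8     5,150.00     4,699.8082    37,598.4654     338,386.1885
  Σ                  5,703.1278    41,565.8596     362,053.6874
P = 5,703.1278.
Convexity = Σ t(t+1)·PV / [P·(1+y)²] = 362,053.6874 / (5,703.1278 × 1.023132) = 62.04804.

62.048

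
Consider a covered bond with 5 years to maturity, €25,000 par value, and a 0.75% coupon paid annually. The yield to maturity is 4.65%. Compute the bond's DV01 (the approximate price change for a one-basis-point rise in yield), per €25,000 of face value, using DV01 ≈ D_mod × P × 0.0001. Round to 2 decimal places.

€9.74

Periodic yield y = 0.0465.
  t   CF        PV=CF/(1+0.0465)^t    t·PV
  1       187.50       179.1687       179.1687
  2       187.50       171.2075       342.4150
  3       187.50       163.6001       490.8003
  4       187.50       156.3307       625.3229
  5    25,187.50    20,067.2980   100,336.4900
  Σ                 20,737.6050   101,974.1969
P = 20,737.6050; D_Mac = 4.91736 yrs; D_mod = 4.69886 yrs.
DV01 ≈ 4.69886 × 20,737.6050 × 0.0001 = 9.744309.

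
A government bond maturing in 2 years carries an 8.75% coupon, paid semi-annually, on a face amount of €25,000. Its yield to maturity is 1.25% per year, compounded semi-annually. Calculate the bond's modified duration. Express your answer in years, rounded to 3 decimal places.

Periodic yield y = 0.00625. First find Macaulay duration:
  t   CF        PV=CF/(1+0.00625)^t    t·PV
  1     1,093.75     1,086.9565     1,086.9565
  2     1,093.75     1,080.2052     2,160.4105
  3     1,093.75     1,073.4959     3,220.4877
  4    26,093.75    25,451.4731   101,805.8924
  Σ                 28,692.1307   108,273.7470
P = 28,692.1307; Macaulay duration = 108,273.7470 / 28,692.1307 = 3.77364 half-year periods = 1.88682 years.
Modified duration = D_Mac / (1 + y) = 1.88682 / 1.00625 = 1.87510 years.

1.875 years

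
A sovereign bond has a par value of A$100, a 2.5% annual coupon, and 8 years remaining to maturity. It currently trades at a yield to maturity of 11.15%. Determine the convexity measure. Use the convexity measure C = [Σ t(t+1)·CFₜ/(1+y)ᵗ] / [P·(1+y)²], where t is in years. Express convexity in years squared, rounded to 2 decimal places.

With y = 0.1115:
  t   CF        PV=CF/(1+0.1115)^t    t·PV        t(t+1)·PV
  1         2.50         2.2492         2.2492           4.4984
  2         2.50         2.0236         4.0472          12.1415
  3         2.50         1.8206         5.4618          21.8471
  4         2.50         1.6380         6.5518          32.7591
  5         2.50         1.4736         7.3682          44.2093
  6         2.50         1.3258         7.9549          55.6843
  7         2.50         1.1928         8.3497          66.7977
  8       102.50        43.9995       351.9963       3,167.9668
  Σ                     55.7232       393.9791       3,405.9043
P = 55.7232.
Convexity = Σ t(t+1)·PV / [P·(1+y)²] = 3,405.9043 / (55.7232 × 1.235432) = 49.47409.

49.47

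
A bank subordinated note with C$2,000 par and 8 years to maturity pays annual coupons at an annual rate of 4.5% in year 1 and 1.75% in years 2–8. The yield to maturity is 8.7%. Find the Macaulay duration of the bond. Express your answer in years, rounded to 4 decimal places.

7.1160 years

Periodic yield y = 0.087. Discount each cash flow and weight by its year:
  t   CF        PV=CF/(1+0.087)^t    t·PV
  1        90.00        82.7967        82.7967
  2        35.00        29.6216        59.2433
  3        35.00        27.2508        81.7524
  4        35.00        25.0697       100.2790
  5        35.00        23.0632       115.3162
  6        35.00        21.2173       127.3040
  7        35.00        19.5192       136.6342
  8     2,035.00     1,044.0663     8,352.5301
  Σ                  1,272.6049     9,055.8558
Price P = Σ PV = 1,272.6049.
Macaulay duration = Σ(t·PV) / P = 9,055.8558 / 1,272.6049 = 7.11600 years.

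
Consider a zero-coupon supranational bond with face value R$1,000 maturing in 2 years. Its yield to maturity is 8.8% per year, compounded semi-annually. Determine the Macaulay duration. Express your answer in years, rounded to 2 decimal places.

2.00 years

A zero-coupon bond has a single cash flow at maturity, so its Macaulay duration equals its maturity: 2 years.
(Equivalently: 4 semi-annual periods ÷ 2 = 2 years.)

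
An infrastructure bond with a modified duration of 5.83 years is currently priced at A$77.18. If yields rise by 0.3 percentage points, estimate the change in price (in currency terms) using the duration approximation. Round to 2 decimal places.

-A$1.35

Duration approximation: ΔP/P ≈ -D_mod · Δy = -5.83 × (+0.003) = -0.017490.
ΔP ≈ 77.18 × (-0.017490) = -1.3498782.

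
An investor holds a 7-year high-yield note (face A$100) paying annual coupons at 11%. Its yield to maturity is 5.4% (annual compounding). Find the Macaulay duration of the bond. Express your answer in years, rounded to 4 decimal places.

Periodic yield y = 0.054. Discount each cash flow and weight by its year:
  t   CF        PV=CF/(1+0.054)^t    t·PV
  1        11.00        10.4364        10.4364
  2        11.00         9.9017        19.8035
  3        11.00         9.3944        28.1833
  4        11.00         8.9131        35.6525
  5        11.00         8.4565        42.2824
  6        11.00         8.0232        48.1394
  7       111.00        76.8137       537.6959
  Σ                    131.9391       722.1934
Price P = Σ PV = 131.9391.
Macaulay duration = Σ(t·PV) / P = 722.1934 / 131.9391 = 5.47369 years.

5.4737 years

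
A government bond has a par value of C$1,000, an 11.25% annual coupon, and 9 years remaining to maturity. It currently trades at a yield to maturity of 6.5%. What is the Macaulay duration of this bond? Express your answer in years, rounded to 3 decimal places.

6.487 years

Periodic yield y = 0.065. Discount each cash flow and weight by its year:
  t   CF        PV=CF/(1+0.065)^t    t·PV
  1       112.50       105.6338       105.6338
  2       112.50        99.1867       198.3733
  3       112.50        93.1330       279.3991
  4       112.50        87.4488       349.7954
  5       112.50        82.1116       410.5580
  6       112.50        77.1001       462.6005
  7       112.50        72.3944       506.7611
  8       112.50        67.9760       543.8081
  9     1,112.50       631.1805     5,680.6242
  Σ                  1,316.1649     8,537.5535
Price P = Σ PV = 1,316.1649.
Macaulay duration = Σ(t·PV) / P = 8,537.5535 / 1,316.1649 = 6.48669 years.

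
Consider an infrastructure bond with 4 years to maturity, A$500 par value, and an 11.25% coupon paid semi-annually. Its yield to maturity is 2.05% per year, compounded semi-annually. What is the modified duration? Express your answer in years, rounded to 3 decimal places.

Periodic yield y = 0.01025. First find Macaulay duration:
  t   CF        PV=CF/(1+0.01025)^t    t·PV
  1       28.125        27.8396        27.8396
  2       28.125        27.5572        55.1144
  3       28.125        27.2776        81.8328
  4       28.125        27.0008       108.0033
  5       28.125        26.7269       133.6344
  6       28.125        26.4557       158.7342
  7       28.125        26.1873       183.3110
  8      528.125       486.7499     3,893.9990
  Σ                    675.7950     4,642.4688
P = 675.7950; Macaulay duration = 4,642.4688 / 675.7950 = 6.86964 half-year periods = 3.43482 years.
Modified duration = D_Mac / (1 + y) = 3.43482 / 1.01025 = 3.39997 years.

3.400 years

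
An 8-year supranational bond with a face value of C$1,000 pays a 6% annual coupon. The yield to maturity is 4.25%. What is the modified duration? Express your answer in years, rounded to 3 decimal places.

Periodic yield y = 0.0425. First find Macaulay duration:
  t   CF        PV=CF/(1+0.0425)^t    t·PV
  1        60.00        57.5540        57.5540
  2        60.00        55.2076       110.4153
  3        60.00        52.9570       158.8709
  4        60.00        50.7980       203.1922
  5        60.00        48.7271       243.6357
  6        60.00        46.7407       280.4440
  7        60.00        44.8352       313.8462
  8     1,060.00       759.7966     6,078.3729
  Σ                  1,116.6162     7,446.3311
P = 1,116.6162; Macaulay duration = 7,446.3311 / 1,116.6162 = 6.66866 years.
Modified duration = D_Mac / (1 + y) = 6.66866 / 1.0425 = 6.39679 years.

6.397 years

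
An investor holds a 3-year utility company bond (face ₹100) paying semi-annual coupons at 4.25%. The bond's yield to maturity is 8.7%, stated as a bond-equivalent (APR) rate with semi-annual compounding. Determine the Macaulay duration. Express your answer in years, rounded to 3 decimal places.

2.837 years

Periodic yield y = 0.0435. Discount each cash flow and weight by its period:
  t   CF        PV=CF/(1+0.0435)^t    t·PV
  1        2.125         2.0364         2.0364
  2        2.125         1.9515         3.9030
  3        2.125         1.8702         5.6105
  4        2.125         1.7922         7.1688
  5        2.125         1.7175         8.5875
  6      102.125        79.1002       474.6009
  Σ                     88.4680       501.9073
Price P = Σ PV = 88.4680.
Macaulay duration = Σ(t·PV) / P = 501.9073 / 88.4680 = 5.67332 half-year periods.
In years: 5.67332 / 2 = 2.83666 years.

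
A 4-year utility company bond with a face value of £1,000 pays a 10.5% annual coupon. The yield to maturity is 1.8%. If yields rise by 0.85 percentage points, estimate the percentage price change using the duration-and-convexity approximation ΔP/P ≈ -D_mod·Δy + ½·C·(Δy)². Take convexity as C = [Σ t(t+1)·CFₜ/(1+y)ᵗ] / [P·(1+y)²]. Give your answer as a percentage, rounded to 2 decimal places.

With y = 0.018:
  t   CF        PV=CF/(1+0.018)^t    t·PV        t(t+1)·PV
  1       105.00       103.1434       103.1434         206.2868
  2       105.00       101.3197       202.6393         607.9180
  3       105.00        99.5282       298.5845       1,194.3379
  4     1,105.00     1,028.8953     4,115.5810      20,577.9052
  Σ                  1,332.8865     4,719.9483      22,586.4479
P = 1,332.8865; D_Mac = 3.54115 yrs; D_mod = 3.47853 yrs; C = 16.35156.
Duration effect: -3.47853 × (+0.0085) = -0.029568
Convexity effect: 0.5 × 16.35156 × (0.0085)² = +0.0005907
ΔP/P ≈ -0.029568 + 0.0005907 = -0.028977 = -2.8977%.

-2.90%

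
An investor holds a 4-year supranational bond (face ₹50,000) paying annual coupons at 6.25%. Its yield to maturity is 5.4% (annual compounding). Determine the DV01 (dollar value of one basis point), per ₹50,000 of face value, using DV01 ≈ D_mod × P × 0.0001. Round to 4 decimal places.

₹17.9111

Periodic yield y = 0.054.
  t   CF        PV=CF/(1+0.054)^t    t·PV
  1     3,125.00     2,964.8956     2,964.8956
  2     3,125.00     2,812.9940     5,625.9879
  3     3,125.00     2,668.8747     8,006.6242
  4    53,125.00    43,046.3666   172,185.4662
  Σ                 51,493.1309   188,782.9740
P = 51,493.1309; D_Mac = 3.66618 yrs; D_mod = 3.47835 yrs.
DV01 ≈ 3.47835 × 51,493.1309 × 0.0001 = 17.911098.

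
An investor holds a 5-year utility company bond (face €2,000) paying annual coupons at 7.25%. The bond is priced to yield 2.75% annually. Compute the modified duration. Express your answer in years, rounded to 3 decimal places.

4.313 years

Periodic yield y = 0.0275. First find Macaulay duration:
  t   CF        PV=CF/(1+0.0275)^t    t·PV
  1       145.00       141.1192       141.1192
  2       145.00       137.3423       274.6846
  3       145.00       133.6665       400.9994
  4       145.00       130.0890       520.3561
  5     2,145.00     1,872.9153     9,364.5766
  Σ                  2,415.1324    10,701.7360
P = 2,415.1324; Macaulay duration = 10,701.7360 / 2,415.1324 = 4.43112 years.
Modified duration = D_Mac / (1 + y) = 4.43112 / 1.0275 = 4.31252 years.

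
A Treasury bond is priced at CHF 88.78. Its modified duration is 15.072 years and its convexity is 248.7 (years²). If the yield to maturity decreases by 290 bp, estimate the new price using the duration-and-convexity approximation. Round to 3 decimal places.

CHF 136.869

Duration effect: -D_mod·Δy = -15.072 × (-0.029) = +0.437088
Convexity effect: ½·C·(Δy)² = 0.5 × 248.7 × (-0.029)² = +0.10457835
ΔP/P ≈ +0.437088 + 0.10457835 = +0.54166635
New price ≈ 88.78 × (1 + 0.54166635) = 136.869138553.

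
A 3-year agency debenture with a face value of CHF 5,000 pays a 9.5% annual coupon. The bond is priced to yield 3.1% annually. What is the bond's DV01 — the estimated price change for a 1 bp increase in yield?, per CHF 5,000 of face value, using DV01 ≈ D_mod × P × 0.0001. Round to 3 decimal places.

CHF 1.585

Periodic yield y = 0.031.
  t   CF        PV=CF/(1+0.031)^t    t·PV
  1       475.00       460.7177       460.7177
  2       475.00       446.8649       893.7299
  3     5,475.00     4,995.8355    14,987.5064
  Σ                  5,903.4182    16,341.9541
P = 5,903.4182; D_Mac = 2.76822 yrs; D_mod = 2.68498 yrs.
DV01 ≈ 2.68498 × 5,903.4182 × 0.0001 = 1.585059.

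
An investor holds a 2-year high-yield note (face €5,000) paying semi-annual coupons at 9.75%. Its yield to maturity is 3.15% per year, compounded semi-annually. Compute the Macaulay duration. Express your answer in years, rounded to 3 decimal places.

1.874 years

Periodic yield y = 0.01575. Discount each cash flow and weight by its period:
  t   CF        PV=CF/(1+0.01575)^t    t·PV
  1       243.75       239.9705       239.9705
  2       243.75       236.2495       472.4991
  3       243.75       232.5863       697.7589
  4     5,243.75     4,926.0028    19,704.0112
  Σ                  5,634.8091    21,114.2396
Price P = Σ PV = 5,634.8091.
Macaulay duration = Σ(t·PV) / P = 21,114.2396 / 5,634.8091 = 3.74711 half-year periods.
In years: 3.74711 / 2 = 1.87355 years.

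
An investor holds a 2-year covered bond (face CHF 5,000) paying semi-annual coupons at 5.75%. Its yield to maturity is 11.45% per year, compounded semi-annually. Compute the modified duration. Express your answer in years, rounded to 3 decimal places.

1.809 years

Periodic yield y = 0.05725. First find Macaulay duration:
  t   CF        PV=CF/(1+0.05725)^t    t·PV
  1       143.75       135.9659       135.9659
  2       143.75       128.6034       257.2068
  3       143.75       121.6395       364.9186
  4     5,143.75     4,116.8882    16,467.5530
  Σ                  4,503.0971    17,225.6443
P = 4,503.0971; Macaulay duration = 17,225.6443 / 4,503.0971 = 3.82529 half-year periods = 1.91264 years.
Modified duration = D_Mac / (1 + y) = 1.91264 / 1.05725 = 1.80907 years.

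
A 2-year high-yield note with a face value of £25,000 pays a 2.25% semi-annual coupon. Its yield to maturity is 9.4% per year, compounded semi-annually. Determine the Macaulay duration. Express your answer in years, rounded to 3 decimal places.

Periodic yield y = 0.047. Discount each cash flow and weight by its period:
  t   CF        PV=CF/(1+0.047)^t    t·PV
  1       281.25       268.6246       268.6246
  2       281.25       256.5660       513.1321
  3       281.25       245.0487       735.1462
  4    25,281.25    21,038.3568    84,153.4273
  Σ                 21,808.5962    85,670.3302
Price P = Σ PV = 21,808.5962.
Macaulay duration = Σ(t·PV) / P = 85,670.3302 / 21,808.5962 = 3.92828 half-year periods.
In years: 3.92828 / 2 = 1.96414 years.

1.964 years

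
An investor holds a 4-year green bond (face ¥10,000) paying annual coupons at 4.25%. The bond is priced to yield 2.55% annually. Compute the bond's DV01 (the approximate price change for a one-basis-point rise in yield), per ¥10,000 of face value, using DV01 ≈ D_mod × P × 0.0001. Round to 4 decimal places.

Periodic yield y = 0.0255.
  t   CF        PV=CF/(1+0.0255)^t    t·PV
  1       425.00       414.4320       414.4320
  2       425.00       404.1268       808.2535
  3       425.00       394.0778     1,182.2333
  4    10,425.00     9,426.1296    37,704.5182
  Σ                 10,638.7661    40,109.4370
P = 10,638.7661; D_Mac = 3.77012 yrs; D_mod = 3.67637 yrs.
DV01 ≈ 3.67637 × 10,638.7661 × 0.0001 = 3.911208.

¥3.9112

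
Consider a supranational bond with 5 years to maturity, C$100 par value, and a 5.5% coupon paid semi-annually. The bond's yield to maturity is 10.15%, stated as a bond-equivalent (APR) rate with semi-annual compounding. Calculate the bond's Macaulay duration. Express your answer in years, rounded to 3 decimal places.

4.368 years

Periodic yield y = 0.05075. Discount each cash flow and weight by its period:
  t   CF        PV=CF/(1+0.05075)^t    t·PV
  1         2.75         2.6172         2.6172
  2         2.75         2.4908         4.9815
  3         2.75         2.3705         7.1114
  4         2.75         2.2560         9.0239
  5         2.75         2.1470        10.7351
  6         2.75         2.0433        12.2599
  7         2.75         1.9446        13.6124
  8         2.75         1.8507        14.8057
  9         2.75         1.7613        15.8519
  10      102.75        62.6308       626.3078
  Σ                     82.1122       717.3068
Price P = Σ PV = 82.1122.
Macaulay duration = Σ(t·PV) / P = 717.3068 / 82.1122 = 8.73569 half-year periods.
In years: 8.73569 / 2 = 4.36785 years.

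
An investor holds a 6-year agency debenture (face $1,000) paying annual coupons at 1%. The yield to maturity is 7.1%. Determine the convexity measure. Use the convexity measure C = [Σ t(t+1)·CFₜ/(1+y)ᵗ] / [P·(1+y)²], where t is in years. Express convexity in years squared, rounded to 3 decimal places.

With y = 0.071:
  t   CF        PV=CF/(1+0.071)^t    t·PV        t(t+1)·PV
  1        10.00         9.3371         9.3371          18.6741
  2        10.00         8.7181        17.4362          52.3085
  3        10.00         8.1401        24.4204          97.6816
  4        10.00         7.6005        30.4020         152.0100
  5        10.00         7.0966        35.4832         212.8991
  6     1,010.00       669.2441     4,015.4646      28,108.2520
  Σ                    710.1365     4,132.5434      28,641.8254
P = 710.1365.
Convexity = Σ t(t+1)·PV / [P·(1+y)²] = 28,641.8254 / (710.1365 × 1.147041) = 35.16251.

35.163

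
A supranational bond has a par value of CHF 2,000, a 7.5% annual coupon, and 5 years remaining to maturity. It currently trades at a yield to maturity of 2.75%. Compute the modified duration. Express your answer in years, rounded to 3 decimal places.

4.299 years

Periodic yield y = 0.0275. First find Macaulay duration:
  t   CF        PV=CF/(1+0.0275)^t    t·PV
  1       150.00       145.9854       145.9854
  2       150.00       142.0782       284.1565
  3       150.00       138.2757       414.8270
  4       150.00       134.5749       538.2994
  5     2,150.00     1,877.2811     9,386.4055
  Σ                  2,438.1953    10,769.6738
P = 2,438.1953; Macaulay duration = 10,769.6738 / 2,438.1953 = 4.41707 years.
Modified duration = D_Mac / (1 + y) = 4.41707 / 1.0275 = 4.29885 years.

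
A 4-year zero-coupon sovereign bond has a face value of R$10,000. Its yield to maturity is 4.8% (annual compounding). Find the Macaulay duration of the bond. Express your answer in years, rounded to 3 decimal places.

4.000 years

A zero-coupon bond has a single cash flow at maturity, so its Macaulay duration equals its maturity: 4 years.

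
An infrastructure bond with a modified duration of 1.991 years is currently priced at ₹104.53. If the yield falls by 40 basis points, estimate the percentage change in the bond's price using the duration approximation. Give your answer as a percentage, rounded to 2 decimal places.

+0.80%

Duration approximation: ΔP/P ≈ -D_mod · Δy = -1.991 × (-0.004) = +0.007964.
As a percentage: +0.7964%.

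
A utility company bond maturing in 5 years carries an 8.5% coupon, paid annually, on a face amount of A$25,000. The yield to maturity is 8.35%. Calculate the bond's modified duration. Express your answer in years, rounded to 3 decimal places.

3.948 years

Periodic yield y = 0.0835. First find Macaulay duration:
  t   CF        PV=CF/(1+0.0835)^t    t·PV
  1     2,125.00     1,961.2367     1,961.2367
  2     2,125.00     1,810.0939     3,620.1878
  3     2,125.00     1,670.5989     5,011.7967
  4     2,125.00     1,541.8541     6,167.4163
  5    27,125.00    18,164.5720    90,822.8598
  Σ                 25,148.3556   107,583.4973
P = 25,148.3556; Macaulay duration = 107,583.4973 / 25,148.3556 = 4.27795 years.
Modified duration = D_Mac / (1 + y) = 4.27795 / 1.0835 = 3.94827 years.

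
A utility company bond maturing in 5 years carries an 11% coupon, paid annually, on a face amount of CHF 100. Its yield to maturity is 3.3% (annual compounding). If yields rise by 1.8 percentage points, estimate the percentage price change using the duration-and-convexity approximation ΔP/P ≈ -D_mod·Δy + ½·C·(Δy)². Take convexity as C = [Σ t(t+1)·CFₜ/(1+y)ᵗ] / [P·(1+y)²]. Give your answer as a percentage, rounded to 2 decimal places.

With y = 0.033:
  t   CF        PV=CF/(1+0.033)^t    t·PV        t(t+1)·PV
  1        11.00        10.6486        10.6486          21.2972
  2        11.00        10.3084        20.6168          61.8505
  3        11.00         9.9791        29.9373         119.7493
  4        11.00         9.6603        38.6413         193.2063
  5       111.00        94.3673       471.8363       2,831.0180
  Σ                    134.9637       571.6804       3,227.1213
P = 134.9637; D_Mac = 4.23581 yrs; D_mod = 4.10049 yrs; C = 22.40772.
Duration effect: -4.10049 × (+0.018) = -0.073809
Convexity effect: 0.5 × 22.40772 × (0.018)² = +0.0036301
ΔP/P ≈ -0.073809 + 0.0036301 = -0.070179 = -7.0179%.

-7.02%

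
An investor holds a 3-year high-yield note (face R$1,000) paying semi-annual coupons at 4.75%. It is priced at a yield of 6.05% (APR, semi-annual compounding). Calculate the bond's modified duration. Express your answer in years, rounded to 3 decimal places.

2.745 years

Periodic yield y = 0.03025. First find Macaulay duration:
  t   CF        PV=CF/(1+0.03025)^t    t·PV
  1        23.75        23.0527        23.0527
  2        23.75        22.3758        44.7516
  3        23.75        21.7188        65.1564
  4        23.75        21.0811        84.3244
  5        23.75        20.4621       102.3106
  6     1,023.75       856.1270     5,136.7618
  Σ                    964.8174     5,456.3573
P = 964.8174; Macaulay duration = 5,456.3573 / 964.8174 = 5.65533 half-year periods = 2.82766 years.
Modified duration = D_Mac / (1 + y) = 2.82766 / 1.03025 = 2.74464 years.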